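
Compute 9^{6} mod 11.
9

Using successive squaring:
Binary expansion of 6: 110
Powers of 9 mod 11 (each is the square of the previous):
  9^1 ≡ 9 (mod 11)
  9^2 ≡ 9² = 81 ≡ 4 (mod 11)
  9^4 ≡ 4² = 16 ≡ 5 (mod 11)
6 = 4 + 2, so 9^6 = 9^4 × 9^2 ≡ 5 × 4 (mod 11)
Multiplying step by step:
  5 × 4 = 20 ≡ 9 (mod 11)
Result: 9^6 ≡ 9 (mod 11)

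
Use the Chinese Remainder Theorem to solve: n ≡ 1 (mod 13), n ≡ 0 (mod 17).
170

Using the Chinese Remainder Theorem:
M = product of moduli = 221
For equation 1: M_1 = 17, 17 ≡ 4 (mod 13), inverse of 17 mod 13 is 10 (check: 4 × 10 = 40 ≡ 1 (mod 13))
For equation 2: M_2 = 13, 13 ≡ 13 (mod 17), inverse of 13 mod 17 is 4 (check: 13 × 4 = 52 ≡ 1 (mod 17))
Combine: n ≡ Σ r_i×M_i×(M_i⁻¹ mod m_i) = 1×17×10 + 0×13×4 = 170 + 0 = 170
170 mod 221 = 170
n ≡ 170 (mod 221)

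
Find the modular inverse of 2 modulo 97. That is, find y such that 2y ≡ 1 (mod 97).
49

Using Extended Euclidean Algorithm:
gcd(2, 97) = 1
Bezout coefficients: 2 × -48 + 97 × 1 = 1
So 2 × -48 ≡ 1 (mod 97)
The inverse is -48 mod 97 = 49
Verification: 2 × 49 = 98 = 1 × 97 + 1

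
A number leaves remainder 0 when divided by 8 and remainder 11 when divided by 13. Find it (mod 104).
M = 8 × 13 = 104. M₁ = 13, y₁ ≡ 5 (mod 8). M₂ = 8, y₂ ≡ 5 (mod 13). y = 0×13×5 + 11×8×5 ≡ 24 (mod 104)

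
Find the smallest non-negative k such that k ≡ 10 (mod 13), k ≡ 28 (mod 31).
400

Using the Chinese Remainder Theorem:
M = product of moduli = 403
For equation 1: M_1 = 31, 31 ≡ 5 (mod 13), inverse of 31 mod 13 is 8 (check: 5 × 8 = 40 ≡ 1 (mod 13))
For equation 2: M_2 = 13, 13 ≡ 13 (mod 31), inverse of 13 mod 31 is 12 (check: 13 × 12 = 156 ≡ 1 (mod 31))
Combine: k ≡ Σ r_i×M_i×(M_i⁻¹ mod m_i) = 10×31×8 + 28×13×12 = 2480 + 4368 = 6848
6848 mod 403 = 400
k ≡ 400 (mod 403)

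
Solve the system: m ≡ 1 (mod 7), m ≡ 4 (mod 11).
M = 7 × 11 = 77. M₁ = 11, y₁ ≡ 2 (mod 7). M₂ = 7, y₂ ≡ 8 (mod 11). m = 1×11×2 + 4×7×8 ≡ 15 (mod 77)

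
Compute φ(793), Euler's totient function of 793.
720

Prime factorization: 793 = 13 × 61
Using the formula φ(n) = n × Π(1 - 1/p) for each prime factor p:
φ(793) = 793 × (1 - 1/13) × (1 - 1/61)
φ(793) = 720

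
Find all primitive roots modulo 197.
Primitive roots mod 197: {2, 3, 5, 8, 11, 12, 13, 17, 18, 21, 27, 30, 31, 32, 35, 38, 44, 45, 46, 48, 50, 52, 56, 57, 58, 66, 67, 71, 72, 73, 74, 75, 78, 79, 80, 82, 86, 89, 91, 94, 95, 98, 99, 102, 103, 106, 108, 111, 115, 117, 118, 119, 122, 123, 124, 125, 126, 130, 131, 139, 140, 141, 145, 147, 149, 151, 152, 153, 159, 162, 165, 166, 167, 170, 176, 179, 180, 184, 185, 186, 189, 192, 194, 195}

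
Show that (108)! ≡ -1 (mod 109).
(108)! mod 109 = 108. Since this equals -1 (mod 109), Wilson confirms 109 is prime.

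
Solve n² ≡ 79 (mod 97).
The square roots of 79 mod 97 are 51 and 46. Verify: 51² = 2601 ≡ 79 (mod 97)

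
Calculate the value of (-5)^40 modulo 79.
Using repeated squaring. (-5) ≡ 74 (mod 79). 40 = 32 + 8 (binary 101000). Repeated squaring mod 79: 74^1 ≡ 74; 74^2 ≡ 74² = 5476 ≡ 25; 74^4 ≡ 25² = 625 ≡ 72; 74^8 ≡ 72² = 5184 ≡ 49; 74^16 ≡ 49² = 2401 ≡ 31; 74^32 ≡ 31² = 961 ≡ 13. Multiply: (-5)^40 ≡ 74^32 × 74^8 ≡ 13 × 49 (mod 79): 13 × 49 = 637 ≡ 5. So (-5)^40 ≡ 5 (mod 79).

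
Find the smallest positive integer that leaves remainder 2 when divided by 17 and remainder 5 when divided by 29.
M = 17 × 29 = 493. M₁ = 29, y₁ ≡ 10 (mod 17). M₂ = 17, y₂ ≡ 12 (mod 29). k = 2×29×10 + 5×17×12 ≡ 121 (mod 493). The smallest positive such number is 121.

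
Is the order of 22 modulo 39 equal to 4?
No, the actual order is 3, not 4.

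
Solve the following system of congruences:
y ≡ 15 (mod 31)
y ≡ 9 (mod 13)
139

Using the Chinese Remainder Theorem:
M = product of moduli = 403
For equation 1: M_1 = 13, 13 ≡ 13 (mod 31), inverse of 13 mod 31 is 12 (check: 13 × 12 = 156 ≡ 1 (mod 31))
For equation 2: M_2 = 31, 31 ≡ 5 (mod 13), inverse of 31 mod 13 is 8 (check: 5 × 8 = 40 ≡ 1 (mod 13))
Combine: y ≡ Σ r_i×M_i×(M_i⁻¹ mod m_i) = 15×13×12 + 9×31×8 = 2340 + 2232 = 4572
4572 mod 403 = 139
y ≡ 139 (mod 403)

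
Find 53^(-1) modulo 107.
105

Using Extended Euclidean Algorithm:
gcd(53, 107) = 1
Bezout coefficients: 53 × -2 + 107 × 1 = 1
So 53 × -2 ≡ 1 (mod 107)
The inverse is -2 mod 107 = 105
Verification: 53 × 105 = 5565 = 52 × 107 + 1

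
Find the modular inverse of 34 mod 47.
34^(-1) ≡ 18 (mod 47). Verification: 34 × 18 = 612 ≡ 1 (mod 47)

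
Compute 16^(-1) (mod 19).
16^(-1) ≡ 6 (mod 19). Verification: 16 × 6 = 96 ≡ 1 (mod 19)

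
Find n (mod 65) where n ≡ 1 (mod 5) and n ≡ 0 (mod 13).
M = 5 × 13 = 65. M₁ = 13, y₁ ≡ 2 (mod 5). M₂ = 5, y₂ ≡ 8 (mod 13). n = 1×13×2 + 0×5×8 ≡ 26 (mod 65)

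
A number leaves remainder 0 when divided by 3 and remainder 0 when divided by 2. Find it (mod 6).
M = 3 × 2 = 6. M₁ = 2, y₁ ≡ 2 (mod 3). M₂ = 3, y₂ ≡ 1 (mod 2). k = 0×2×2 + 0×3×1 ≡ 0 (mod 6)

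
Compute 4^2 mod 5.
2 = 2 (binary 10). Repeated squaring mod 5: 4^1 ≡ 4; 4^2 ≡ 4² = 16 ≡ 1. So 4^2 ≡ 1 (mod 5).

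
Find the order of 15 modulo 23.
Powers of 15 mod 23: 15^1≡15, 15^2≡18, 15^3≡17, 15^4≡2, 15^5≡7, 15^6≡13, 15^7≡11, 15^8≡4, 15^9≡14, 15^10≡3, 15^11≡22, 15^12≡8, 15^13≡5, 15^14≡6, 15^15≡21, 15^16≡16, 15^17≡10, 15^18≡12, 15^19≡19, 15^20≡9, 15^21≡20, 15^22≡1. Order = 22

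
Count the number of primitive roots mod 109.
Number of primitive roots mod 109 = φ(108) = 36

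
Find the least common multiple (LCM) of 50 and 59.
2950

First find GCD(50, 59) using the Euclidean algorithm:
50 = 0 × 59 + 50
59 = 1 × 50 + 9
50 = 5 × 9 + 5
9 = 1 × 5 + 4
5 = 1 × 4 + 1
4 = 4 × 1 + 0
GCD(50, 59) = 1

LCM formula: LCM(a, b) = (a × b) / GCD(a, b)
LCM(50, 59) = (50 × 59) / 1
LCM(50, 59) = 2950 / 1
LCM(50, 59) = 2950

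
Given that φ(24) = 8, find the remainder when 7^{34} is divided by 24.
By Euler: 7^{8} ≡ 1 (mod 24) since gcd(7, 24) = 1. 34 = 4×8 + 2. So 7^{34} ≡ 7^{2} ≡ 1 (mod 24)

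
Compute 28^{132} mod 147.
49

Using successive squaring:
Binary expansion of 132: 10000100
Powers of 28 mod 147 (each is the square of the previous):
  28^1 ≡ 28 (mod 147)
  28^2 ≡ 28² = 784 ≡ 49 (mod 147)
  28^4 ≡ 49² = 2401 ≡ 49 (mod 147)
  28^8 ≡ 49² = 2401 ≡ 49 (mod 147)
  28^16 ≡ 49² = 2401 ≡ 49 (mod 147)
  28^32 ≡ 49² = 2401 ≡ 49 (mod 147)
  28^64 ≡ 49² = 2401 ≡ 49 (mod 147)
  28^128 ≡ 49² = 2401 ≡ 49 (mod 147)
132 = 128 + 4, so 28^132 = 28^128 × 28^4 ≡ 49 × 49 (mod 147)
Multiplying step by step:
  49 × 49 = 2401 ≡ 49 (mod 147)
Result: 28^132 ≡ 49 (mod 147)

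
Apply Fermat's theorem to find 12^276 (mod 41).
By Fermat: 12^{40} ≡ 1 (mod 41). 276 = 6×40 + 36. So 12^{276} ≡ 12^{36} ≡ 4 (mod 41)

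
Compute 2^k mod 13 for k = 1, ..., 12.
g^1, g^2, ..., g^{12} mod 13: {2, 4, 8, 3, 6, 12, 11, 9, 5, 10, 7, 1}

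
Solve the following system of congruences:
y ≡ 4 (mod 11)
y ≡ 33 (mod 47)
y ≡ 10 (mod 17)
1302

Using the Chinese Remainder Theorem:
M = product of moduli = 8789
For equation 1: M_1 = 799, 799 ≡ 7 (mod 11), inverse of 799 mod 11 is 8 (check: 7 × 8 = 56 ≡ 1 (mod 11))
For equation 2: M_2 = 187, 187 ≡ 46 (mod 47), inverse of 187 mod 47 is 46 (check: 46 × 46 = 2116 ≡ 1 (mod 47))
For equation 3: M_3 = 517, 517 ≡ 7 (mod 17), inverse of 517 mod 17 is 5 (check: 7 × 5 = 35 ≡ 1 (mod 17))
Combine: y ≡ Σ r_i×M_i×(M_i⁻¹ mod m_i) = 4×799×8 + 33×187×46 + 10×517×5 = 25568 + 283866 + 25850 = 335284
335284 mod 8789 = 1302
y ≡ 1302 (mod 8789)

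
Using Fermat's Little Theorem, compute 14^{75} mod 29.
10

By Fermat's Little Theorem, a^(p-1) ≡ 1 (mod p) for prime p and gcd(a, p) = 1
Here p = 29, so 14^28 ≡ 1 (mod 29)
We can reduce the exponent: 75 mod 28 = 19
So 14^75 ≡ 14^19 (mod 29)
Computing: 14^19 mod 29 = 10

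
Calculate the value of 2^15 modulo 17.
Using repeated squaring. 15 = 8 + 4 + 2 + 1 (binary 1111). Repeated squaring mod 17: 2^1 ≡ 2; 2^2 ≡ 2² = 4 ≡ 4; 2^4 ≡ 4² = 16 ≡ 16; 2^8 ≡ 16² = 256 ≡ 1. Multiply: 2^15 = 2^8 × 2^4 × 2^2 × 2^1 ≡ 1 × 16 × 4 × 2 (mod 17): 1 × 16 = 16 ≡ 16; 16 × 4 = 64 ≡ 13; 13 × 2 = 26 ≡ 9. So 2^15 ≡ 9 (mod 17).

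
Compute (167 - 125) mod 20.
2

(167 - 125) = 42
42 mod 20 = 2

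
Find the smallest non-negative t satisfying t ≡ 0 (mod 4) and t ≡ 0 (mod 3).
M = 4 × 3 = 12. M₁ = 3, y₁ ≡ 3 (mod 4). M₂ = 4, y₂ ≡ 1 (mod 3). t = 0×3×3 + 0×4×1 ≡ 0 (mod 12)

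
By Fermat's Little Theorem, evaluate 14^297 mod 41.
By Fermat: 14^{40} ≡ 1 (mod 41). 297 ≡ 17 (mod 40). So 14^{297} ≡ 14^{17} ≡ 14 (mod 41)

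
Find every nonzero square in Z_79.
QRs mod 79: {1, 2, 4, 5, 8, 9, 10, 11, 13, 16, 18, 19, 20, 21, 22, 23, 25, 26, 31, 32, 36, 38, 40, 42, 44, 45, 46, 49, 50, 51, 52, 55, 62, 64, 65, 67, 72, 73, 76}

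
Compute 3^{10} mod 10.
9

Using successive squaring:
Binary expansion of 10: 1010
Powers of 3 mod 10 (each is the square of the previous):
  3^1 ≡ 3 (mod 10)
  3^2 ≡ 3² = 9 ≡ 9 (mod 10)
  3^4 ≡ 9² = 81 ≡ 1 (mod 10)
  3^8 ≡ 1² = 1 ≡ 1 (mod 10)
10 = 8 + 2, so 3^10 = 3^8 × 3^2 ≡ 1 × 9 (mod 10)
Multiplying step by step:
  1 × 9 = 9 ≡ 9 (mod 10)
Result: 3^10 ≡ 9 (mod 10)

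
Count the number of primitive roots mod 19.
Number of primitive roots mod 19 = φ(18) = 6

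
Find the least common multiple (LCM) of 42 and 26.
546

First find GCD(42, 26) using the Euclidean algorithm:
42 = 1 × 26 + 16
26 = 1 × 16 + 10
16 = 1 × 10 + 6
10 = 1 × 6 + 4
6 = 1 × 4 + 2
4 = 2 × 2 + 0
GCD(42, 26) = 2

LCM formula: LCM(a, b) = (a × b) / GCD(a, b)
LCM(42, 26) = (42 × 26) / 2
LCM(42, 26) = 1092 / 2
LCM(42, 26) = 546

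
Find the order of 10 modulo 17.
Powers of 10 mod 17: 10^1≡10, 10^2≡15, 10^3≡14, 10^4≡4, 10^5≡6, 10^6≡9, 10^7≡5, 10^8≡16, 10^9≡7, 10^10≡2, 10^11≡3, 10^12≡13, 10^13≡11, 10^14≡8, 10^15≡12, 10^16≡1. Order = 16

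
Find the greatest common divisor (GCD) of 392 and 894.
2

Using the Euclidean algorithm:
392 = 0 × 894 + 392
894 = 2 × 392 + 110
392 = 3 × 110 + 62
110 = 1 × 62 + 48
62 = 1 × 48 + 14
48 = 3 × 14 + 6
14 = 2 × 6 + 2
6 = 3 × 2 + 0

GCD(392, 894) = 2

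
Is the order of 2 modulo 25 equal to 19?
No, the actual order is 20, not 19.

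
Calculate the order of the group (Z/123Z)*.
80

Prime factorization: 123 = 3 × 41
Using the formula φ(n) = n × Π(1 - 1/p) for each prime factor p:
φ(123) = 123 × (1 - 1/3) × (1 - 1/41)
φ(123) = 80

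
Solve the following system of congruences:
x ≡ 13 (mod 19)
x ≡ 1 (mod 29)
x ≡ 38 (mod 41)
19431

Using the Chinese Remainder Theorem:
M = product of moduli = 22591
For equation 1: M_1 = 1189, 1189 ≡ 11 (mod 19), inverse of 1189 mod 19 is 7 (check: 11 × 7 = 77 ≡ 1 (mod 19))
For equation 2: M_2 = 779, 779 ≡ 25 (mod 29), inverse of 779 mod 29 is 7 (check: 25 × 7 = 175 ≡ 1 (mod 29))
For equation 3: M_3 = 551, 551 ≡ 18 (mod 41), inverse of 551 mod 41 is 16 (check: 18 × 16 = 288 ≡ 1 (mod 41))
Combine: x ≡ Σ r_i×M_i×(M_i⁻¹ mod m_i) = 13×1189×7 + 1×779×7 + 38×551×16 = 108199 + 5453 + 335008 = 448660
448660 mod 22591 = 19431
x ≡ 19431 (mod 22591)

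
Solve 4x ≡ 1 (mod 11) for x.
4^(-1) ≡ 3 (mod 11). Verification: 4 × 3 = 12 ≡ 1 (mod 11)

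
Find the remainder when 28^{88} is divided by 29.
By Fermat: 28^{28} ≡ 1 (mod 29). 88 = 3×28 + 4. So 28^{88} ≡ 28^{4} ≡ 1 (mod 29)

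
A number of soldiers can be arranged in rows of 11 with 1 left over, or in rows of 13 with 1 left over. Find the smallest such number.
M = 11 × 13 = 143. M₁ = 13, y₁ ≡ 6 (mod 11). M₂ = 11, y₂ ≡ 6 (mod 13). x = 1×13×6 + 1×11×6 ≡ 1 (mod 143). The smallest positive such number is 1.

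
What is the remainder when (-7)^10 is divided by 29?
(-7) ≡ 22 (mod 29). 10 = 8 + 2 (binary 1010). Repeated squaring mod 29: 22^1 ≡ 22; 22^2 ≡ 22² = 484 ≡ 20; 22^4 ≡ 20² = 400 ≡ 23; 22^8 ≡ 23² = 529 ≡ 7. Multiply: (-7)^10 ≡ 22^8 × 22^2 ≡ 7 × 20 (mod 29): 7 × 20 = 140 ≡ 24. So (-7)^10 ≡ 24 (mod 29).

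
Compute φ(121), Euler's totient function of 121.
110

Prime factorization: 121 = 11^2
Using the formula φ(n) = n × Π(1 - 1/p) for each prime factor p:
φ(121) = 121 × (1 - 1/11)
φ(121) = 110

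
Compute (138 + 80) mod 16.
10

(138 + 80) = 218
218 mod 16 = 10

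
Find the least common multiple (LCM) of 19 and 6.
114

First find GCD(19, 6) using the Euclidean algorithm:
19 = 3 × 6 + 1
6 = 6 × 1 + 0
GCD(19, 6) = 1

LCM formula: LCM(a, b) = (a × b) / GCD(a, b)
LCM(19, 6) = (19 × 6) / 1
LCM(19, 6) = 114 / 1
LCM(19, 6) = 114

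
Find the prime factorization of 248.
2^3 × 31

Divide by primes starting from smallest:
248 ÷ 2 = 124
124 ÷ 2 = 62
62 ÷ 2 = 31
31 ÷ 31 = 1

248 = 2^3 × 31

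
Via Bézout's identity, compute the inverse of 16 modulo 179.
Extended GCD: 16(56) + 179(-5) = 1. So 16^(-1) ≡ 56 ≡ 56 (mod 179). Verify: 16 × 56 = 896 ≡ 1 (mod 179)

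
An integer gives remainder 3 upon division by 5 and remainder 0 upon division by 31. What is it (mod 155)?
M = 5 × 31 = 155. M₁ = 31, y₁ ≡ 1 (mod 5). M₂ = 5, y₂ ≡ 25 (mod 31). n = 3×31×1 + 0×5×25 ≡ 93 (mod 155). The smallest positive such number is 93.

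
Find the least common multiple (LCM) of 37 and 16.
592

First find GCD(37, 16) using the Euclidean algorithm:
37 = 2 × 16 + 5
16 = 3 × 5 + 1
5 = 5 × 1 + 0
GCD(37, 16) = 1

LCM formula: LCM(a, b) = (a × b) / GCD(a, b)
LCM(37, 16) = (37 × 16) / 1
LCM(37, 16) = 592 / 1
LCM(37, 16) = 592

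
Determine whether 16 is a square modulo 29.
By Euler's criterion: 16^{14} ≡ 1 (mod 29). Since this equals 1, 16 is a QR.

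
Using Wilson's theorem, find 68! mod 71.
(70)! = (68)! × (69) × (70) ≡ -1 (mod 71). So (68)! ≡ -1 × [(70)(69)]^(-1) ≡ 35 (mod 71)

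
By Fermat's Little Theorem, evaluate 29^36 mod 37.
By Fermat's Little Theorem, 29^{36} ≡ 1 (mod 37) since 37 is prime and gcd(29, 37) = 1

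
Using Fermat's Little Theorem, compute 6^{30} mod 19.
7

By Fermat's Little Theorem, a^(p-1) ≡ 1 (mod p) for prime p and gcd(a, p) = 1
Here p = 19, so 6^18 ≡ 1 (mod 19)
We can reduce the exponent: 30 mod 18 = 12
So 6^30 ≡ 6^12 (mod 19)
Computing: 6^12 mod 19 = 7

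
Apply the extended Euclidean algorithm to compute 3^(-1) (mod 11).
Extended GCD: 3(4) + 11(-1) = 1. So 3^(-1) ≡ 4 ≡ 4 (mod 11). Verify: 3 × 4 = 12 ≡ 1 (mod 11)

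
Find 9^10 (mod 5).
9 ≡ 4 (mod 5). 10 = 8 + 2 (binary 1010). Repeated squaring mod 5: 4^1 ≡ 4; 4^2 ≡ 4² = 16 ≡ 1; 4^4 ≡ 1² = 1 ≡ 1; 4^8 ≡ 1² = 1 ≡ 1. Multiply: 9^10 ≡ 4^8 × 4^2 ≡ 1 × 1 (mod 5): 1 × 1 = 1 ≡ 1. So 9^10 ≡ 1 (mod 5).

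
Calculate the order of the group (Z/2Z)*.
1

Prime factorization: 2 = 2
Using the formula φ(n) = n × Π(1 - 1/p) for each prime factor p:
φ(2) = 2 × (1 - 1/2)
φ(2) = 1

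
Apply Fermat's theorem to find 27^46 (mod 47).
By Fermat's Little Theorem, 27^{46} ≡ 1 (mod 47) since 47 is prime and gcd(27, 47) = 1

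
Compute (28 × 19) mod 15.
7

(28 × 19) = 532
532 mod 15 = 7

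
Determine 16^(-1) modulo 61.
16^(-1) ≡ 42 (mod 61). Verification: 16 × 42 = 672 ≡ 1 (mod 61)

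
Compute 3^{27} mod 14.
13

Using successive squaring:
Binary expansion of 27: 11011
Powers of 3 mod 14 (each is the square of the previous):
  3^1 ≡ 3 (mod 14)
  3^2 ≡ 3² = 9 ≡ 9 (mod 14)
  3^4 ≡ 9² = 81 ≡ 11 (mod 14)
  3^8 ≡ 11² = 121 ≡ 9 (mod 14)
  3^16 ≡ 9² = 81 ≡ 11 (mod 14)
27 = 16 + 8 + 2 + 1, so 3^27 = 3^16 × 3^8 × 3^2 × 3^1 ≡ 11 × 9 × 9 × 3 (mod 14)
Multiplying step by step:
  11 × 9 = 99 ≡ 1 (mod 14)
  1 × 9 = 9 ≡ 9 (mod 14)
  9 × 3 = 27 ≡ 13 (mod 14)
Result: 3^27 ≡ 13 (mod 14)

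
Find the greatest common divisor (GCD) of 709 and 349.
1

Using the Euclidean algorithm:
709 = 2 × 349 + 11
349 = 31 × 11 + 8
11 = 1 × 8 + 3
8 = 2 × 3 + 2
3 = 1 × 2 + 1
2 = 2 × 1 + 0

GCD(709, 349) = 1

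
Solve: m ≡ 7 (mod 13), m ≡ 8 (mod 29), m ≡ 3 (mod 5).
M = 13 × 29 × 5 = 1885. M₁ = 145, y₁ ≡ 7 (mod 13). M₂ = 65, y₂ ≡ 25 (mod 29). M₃ = 377, y₃ ≡ 3 (mod 5). m = 7×145×7 + 8×65×25 + 3×377×3 ≡ 878 (mod 1885)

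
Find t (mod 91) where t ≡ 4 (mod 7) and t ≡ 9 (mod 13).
M = 7 × 13 = 91. M₁ = 13, y₁ ≡ 6 (mod 7). M₂ = 7, y₂ ≡ 2 (mod 13). t = 4×13×6 + 9×7×2 ≡ 74 (mod 91)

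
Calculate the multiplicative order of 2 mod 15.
Powers of 2 mod 15: 2^1≡2, 2^2≡4, 2^3≡8, 2^4≡1. Order = 4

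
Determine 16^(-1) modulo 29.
16^(-1) ≡ 20 (mod 29). Verification: 16 × 20 = 320 ≡ 1 (mod 29)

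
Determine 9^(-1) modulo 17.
9^(-1) ≡ 2 (mod 17). Verification: 9 × 2 = 18 ≡ 1 (mod 17)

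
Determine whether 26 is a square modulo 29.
By Euler's criterion: 26^{14} ≡ 28 (mod 29). Since this equals -1 (≡ 28), 26 is not a QR.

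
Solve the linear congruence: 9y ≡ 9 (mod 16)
1

Since gcd(9, 16) = 1 divides 9, a solution exists.
Multiply both sides by the inverse of 9 mod 16:
  9^(-1) mod 16 = 9
  x ≡ 9 × 9 ≡ 81 ≡ 1 (mod 16)
Verification: 9 × 1 = 9 = 0 × 16 + 9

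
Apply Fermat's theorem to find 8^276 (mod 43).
By Fermat: 8^{42} ≡ 1 (mod 43). 276 = 6×42 + 24. So 8^{276} ≡ 8^{24} ≡ 4 (mod 43)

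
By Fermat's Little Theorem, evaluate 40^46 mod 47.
By Fermat's Little Theorem, 40^{46} ≡ 1 (mod 47) since 47 is prime and gcd(40, 47) = 1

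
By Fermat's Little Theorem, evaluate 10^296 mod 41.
By Fermat: 10^{40} ≡ 1 (mod 41). 296 = 7×40 + 16. So 10^{296} ≡ 10^{16} ≡ 10 (mod 41)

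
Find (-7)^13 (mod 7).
Using repeated squaring. (-7) ≡ 0 (mod 7). 13 = 8 + 4 + 1 (binary 1101). Repeated squaring mod 7: 0^1 ≡ 0; 0^2 ≡ 0² = 0 ≡ 0; 0^4 ≡ 0² = 0 ≡ 0; 0^8 ≡ 0² = 0 ≡ 0. Multiply: (-7)^13 ≡ 0^8 × 0^4 × 0^1 ≡ 0 × 0 × 0 (mod 7): 0 × 0 = 0 ≡ 0; 0 × 0 = 0 ≡ 0. So (-7)^13 ≡ 0 (mod 7).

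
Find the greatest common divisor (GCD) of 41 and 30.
1

Using the Euclidean algorithm:
41 = 1 × 30 + 11
30 = 2 × 11 + 8
11 = 1 × 8 + 3
8 = 2 × 3 + 2
3 = 1 × 2 + 1
2 = 2 × 1 + 0

GCD(41, 30) = 1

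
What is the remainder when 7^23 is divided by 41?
Using repeated squaring. 23 = 16 + 4 + 2 + 1 (binary 10111). Repeated squaring mod 41: 7^1 ≡ 7; 7^2 ≡ 7² = 49 ≡ 8; 7^4 ≡ 8² = 64 ≡ 23; 7^8 ≡ 23² = 529 ≡ 37; 7^16 ≡ 37² = 1369 ≡ 16. Multiply: 7^23 = 7^16 × 7^4 × 7^2 × 7^1 ≡ 16 × 23 × 8 × 7 (mod 41): 16 × 23 = 368 ≡ 40; 40 × 8 = 320 ≡ 33; 33 × 7 = 231 ≡ 26. So 7^23 ≡ 26 (mod 41).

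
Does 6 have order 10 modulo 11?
p - 1 = 10 has prime divisors 2, 5. Check 6^(10/q) mod 11 for each: 6^(10/2) = 6^5 ≡ 10, 6^(10/5) = 6^2 ≡ 3 (mod 11). None of these is 1, so 6 has order 10 = φ(11), so it is a primitive root mod 11.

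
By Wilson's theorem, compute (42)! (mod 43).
By Wilson's theorem, (42)! ≡ -1 ≡ 42 (mod 43)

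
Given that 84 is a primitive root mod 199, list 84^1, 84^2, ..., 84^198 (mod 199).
g^1, g^2, ..., g^{198} mod 199: {84, 91, 82, 122, 99, 157, 54, 158, 138, 50, 21, 172, 120, 130, 174, 89, 113, 139, 134, 112, 55, 43, 30, 132, 143, 72, 78, 184, 133, 28, 163, 160, 107, 33, 185, 18, 119, 46, 83, 7, 190, 40, 176, 58, 96, 104, 179, 111, 170, 151, 147, 10, 44, 114, 24, 26, 194, 177, 142, 187, 186, 102, 11, 128, 6, 106, 148, 94, 135, 196, 146, 125, 152, 32, 101, 126, 37, 123, 183, 49, 136, 81, 38, 8, 75, 131, 59, 180, 195, 62, 34, 70, 109, 2, 168, 182, 164, 45, 198, 115, 108, 117, 77, 100, 42, 145, 41, 61, 149, 178, 27, 79, 69, 25, 110, 86, 60, 65, 87, 144, 156, 169, 67, 56, 127, 121, 15, 66, 171, 36, 39, 92, 166, 14, 181, 80, 153, 116, 192, 9, 159, 23, 141, 103, 95, 20, 88, 29, 48, 52, 189, 155, 85, 175, 173, 5, 22, 57, 12, 13, 97, 188, 71, 193, 93, 51, 105, 64, 3, 53, 74, 47, 167, 98, 73, 162, 76, 16, 150, 63, 118, 161, 191, 124, 68, 140, 19, 4, 137, 165, 129, 90, 197, 31, 17, 35, 154, 1}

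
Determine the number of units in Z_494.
216

Prime factorization: 494 = 2 × 13 × 19
Using the formula φ(n) = n × Π(1 - 1/p) for each prime factor p:
φ(494) = 494 × (1 - 1/2) × (1 - 1/13) × (1 - 1/19)
φ(494) = 216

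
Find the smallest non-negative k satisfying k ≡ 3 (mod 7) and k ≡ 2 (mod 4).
M = 7 × 4 = 28. M₁ = 4, y₁ ≡ 2 (mod 7). M₂ = 7, y₂ ≡ 3 (mod 4). k = 3×4×2 + 2×7×3 ≡ 10 (mod 28)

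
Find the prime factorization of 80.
2^4 × 5

Divide by primes starting from smallest:
80 ÷ 2 = 40
40 ÷ 2 = 20
20 ÷ 2 = 10
10 ÷ 2 = 5
5 ÷ 5 = 1

80 = 2^4 × 5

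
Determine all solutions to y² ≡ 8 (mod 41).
The square roots of 8 mod 41 are 34 and 7. Verify: 34² = 1156 ≡ 8 (mod 41)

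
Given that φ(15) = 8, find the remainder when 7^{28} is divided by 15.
By Euler: 7^{8} ≡ 1 (mod 15) since gcd(7, 15) = 1. 28 = 3×8 + 4. So 7^{28} ≡ 7^{4} ≡ 1 (mod 15)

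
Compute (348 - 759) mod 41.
40

(348 - 759) = -411
-411 mod 41 = 40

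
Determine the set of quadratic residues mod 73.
QRs mod 73: {1, 2, 3, 4, 6, 8, 9, 12, 16, 18, 19, 23, 24, 25, 27, 32, 35, 36, 37, 38, 41, 46, 48, 49, 50, 54, 55, 57, 61, 64, 65, 67, 69, 70, 71, 72}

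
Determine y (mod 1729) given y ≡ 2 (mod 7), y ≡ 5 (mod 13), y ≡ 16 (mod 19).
681

Using the Chinese Remainder Theorem:
M = product of moduli = 1729
For equation 1: M_1 = 247, 247 ≡ 2 (mod 7), inverse of 247 mod 7 is 4 (check: 2 × 4 = 8 ≡ 1 (mod 7))
For equation 2: M_2 = 133, 133 ≡ 3 (mod 13), inverse of 133 mod 13 is 9 (check: 3 × 9 = 27 ≡ 1 (mod 13))
For equation 3: M_3 = 91, 91 ≡ 15 (mod 19), inverse of 91 mod 19 is 14 (check: 15 × 14 = 210 ≡ 1 (mod 19))
Combine: y ≡ Σ r_i×M_i×(M_i⁻¹ mod m_i) = 2×247×4 + 5×133×9 + 16×91×14 = 1976 + 5985 + 20384 = 28345
28345 mod 1729 = 681
y ≡ 681 (mod 1729)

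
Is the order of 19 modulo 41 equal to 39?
No, the actual order is 40, not 39.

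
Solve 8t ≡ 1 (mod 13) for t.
5

Using Extended Euclidean Algorithm:
gcd(8, 13) = 1
Bezout coefficients: 8 × 5 + 13 × -3 = 1
So 8 × 5 ≡ 1 (mod 13)
The inverse is 5 mod 13 = 5
Verification: 8 × 5 = 40 = 3 × 13 + 1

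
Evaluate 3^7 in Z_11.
7 = 4 + 2 + 1 (binary 111). Repeated squaring mod 11: 3^1 ≡ 3; 3^2 ≡ 3² = 9 ≡ 9; 3^4 ≡ 9² = 81 ≡ 4. Multiply: 3^7 = 3^4 × 3^2 × 3^1 ≡ 4 × 9 × 3 (mod 11): 4 × 9 = 36 ≡ 3; 3 × 3 = 9 ≡ 9. So 3^7 ≡ 9 (mod 11).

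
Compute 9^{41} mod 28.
25

Using successive squaring:
Binary expansion of 41: 101001
Powers of 9 mod 28 (each is the square of the previous):
  9^1 ≡ 9 (mod 28)
  9^2 ≡ 9² = 81 ≡ 25 (mod 28)
  9^4 ≡ 25² = 625 ≡ 9 (mod 28)
  9^8 ≡ 9² = 81 ≡ 25 (mod 28)
  9^16 ≡ 25² = 625 ≡ 9 (mod 28)
  9^32 ≡ 9² = 81 ≡ 25 (mod 28)
41 = 32 + 8 + 1, so 9^41 = 9^32 × 9^8 × 9^1 ≡ 25 × 25 × 9 (mod 28)
Multiplying step by step:
  25 × 25 = 625 ≡ 9 (mod 28)
  9 × 9 = 81 ≡ 25 (mod 28)
Result: 9^41 ≡ 25 (mod 28)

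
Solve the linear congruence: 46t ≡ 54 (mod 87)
39

Since gcd(46, 87) = 1 divides 54, a solution exists.
Multiply both sides by the inverse of 46 mod 87:
  46^(-1) mod 87 = 70
  x ≡ 70 × 54 ≡ 3780 ≡ 39 (mod 87)
Verification: 46 × 39 = 1794 = 20 × 87 + 54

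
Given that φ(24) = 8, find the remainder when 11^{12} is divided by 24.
By Euler: 11^{8} ≡ 1 (mod 24) since gcd(11, 24) = 1. 12 = 1×8 + 4. So 11^{12} ≡ 11^{4} ≡ 1 (mod 24)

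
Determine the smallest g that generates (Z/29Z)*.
2

A primitive root g modulo p has order p-1 = 28
Prime divisors of 28: [2, 7]
g is a primitive root iff g^(28/q) ≢ 1 (mod 29) for each prime divisor q
Testing small values:
  g = 2: 2^14 ≡ 28, 2^4 ≡ 16 (mod 29) → none is 1, primitive root!
The smallest primitive root is 2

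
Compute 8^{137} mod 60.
8

Using successive squaring:
Binary expansion of 137: 10001001
Powers of 8 mod 60 (each is the square of the previous):
  8^1 ≡ 8 (mod 60)
  8^2 ≡ 8² = 64 ≡ 4 (mod 60)
  8^4 ≡ 4² = 16 ≡ 16 (mod 60)
  8^8 ≡ 16² = 256 ≡ 16 (mod 60)
  8^16 ≡ 16² = 256 ≡ 16 (mod 60)
  8^32 ≡ 16² = 256 ≡ 16 (mod 60)
  8^64 ≡ 16² = 256 ≡ 16 (mod 60)
  8^128 ≡ 16² = 256 ≡ 16 (mod 60)
137 = 128 + 8 + 1, so 8^137 = 8^128 × 8^8 × 8^1 ≡ 16 × 16 × 8 (mod 60)
Multiplying step by step:
  16 × 16 = 256 ≡ 16 (mod 60)
  16 × 8 = 128 ≡ 8 (mod 60)
Result: 8^137 ≡ 8 (mod 60)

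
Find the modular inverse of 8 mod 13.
8^(-1) ≡ 5 (mod 13). Verification: 8 × 5 = 40 ≡ 1 (mod 13)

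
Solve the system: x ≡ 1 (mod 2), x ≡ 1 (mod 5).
M = 2 × 5 = 10. M₁ = 5, y₁ ≡ 1 (mod 2). M₂ = 2, y₂ ≡ 3 (mod 5). x = 1×5×1 + 1×2×3 ≡ 1 (mod 10)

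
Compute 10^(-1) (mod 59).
6

Using Extended Euclidean Algorithm:
gcd(10, 59) = 1
Bezout coefficients: 10 × 6 + 59 × -1 = 1
So 10 × 6 ≡ 1 (mod 59)
The inverse is 6 mod 59 = 6
Verification: 10 × 6 = 60 = 1 × 59 + 1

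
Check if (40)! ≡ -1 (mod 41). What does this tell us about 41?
(40)! mod 41 = 40. Since this equals -1 (mod 41), Wilson confirms 41 is prime.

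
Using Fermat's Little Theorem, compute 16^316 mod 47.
By Fermat: 16^{46} ≡ 1 (mod 47). 316 = 6×46 + 40. So 16^{316} ≡ 16^{40} ≡ 24 (mod 47)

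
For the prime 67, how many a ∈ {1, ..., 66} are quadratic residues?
For prime 67, there are (p-1)/2 = (67-1)/2 = 33 quadratic residues (excluding 0).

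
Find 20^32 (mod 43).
Using repeated squaring. 32 = 32 (binary 100000). Repeated squaring mod 43: 20^1 ≡ 20; 20^2 ≡ 20² = 400 ≡ 13; 20^4 ≡ 13² = 169 ≡ 40; 20^8 ≡ 40² = 1600 ≡ 9; 20^16 ≡ 9² = 81 ≡ 38; 20^32 ≡ 38² = 1444 ≡ 25. So 20^32 ≡ 25 (mod 43).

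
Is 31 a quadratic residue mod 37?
By Euler's criterion: 31^{18} ≡ 36 (mod 37). Since this equals -1 (≡ 36), 31 is not a QR.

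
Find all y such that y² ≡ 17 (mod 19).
The square roots of 17 mod 19 are 6 and 13. Verify: 6² = 36 ≡ 17 (mod 19)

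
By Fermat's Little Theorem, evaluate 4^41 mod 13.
By Fermat: 4^{12} ≡ 1 (mod 13). 41 = 3×12 + 5. So 4^{41} ≡ 4^{5} ≡ 10 (mod 13)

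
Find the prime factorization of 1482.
2 × 3 × 13 × 19

Divide by primes starting from smallest:
1482 ÷ 2 = 741
741 ÷ 3 = 247
247 ÷ 13 = 19
19 ÷ 19 = 1

1482 = 2 × 3 × 13 × 19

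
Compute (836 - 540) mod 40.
16

(836 - 540) = 296
296 mod 40 = 16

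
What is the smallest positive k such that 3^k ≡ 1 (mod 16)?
Powers of 3 mod 16: 3^1≡3, 3^2≡9, 3^3≡11, 3^4≡1. Order = 4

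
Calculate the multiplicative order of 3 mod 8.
Powers of 3 mod 8: 3^1≡3, 3^2≡1. Order = 2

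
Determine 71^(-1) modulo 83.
71^(-1) ≡ 76 (mod 83). Verification: 71 × 76 = 5396 ≡ 1 (mod 83)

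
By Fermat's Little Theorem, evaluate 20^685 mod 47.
By Fermat: 20^{46} ≡ 1 (mod 47). 685 ≡ 41 (mod 46). So 20^{685} ≡ 20^{41} ≡ 19 (mod 47)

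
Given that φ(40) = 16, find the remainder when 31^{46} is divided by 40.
By Euler: 31^{16} ≡ 1 (mod 40) since gcd(31, 40) = 1. 46 = 2×16 + 14. So 31^{46} ≡ 31^{14} ≡ 1 (mod 40)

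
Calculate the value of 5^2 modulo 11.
2 = 2 (binary 10). Repeated squaring mod 11: 5^1 ≡ 5; 5^2 ≡ 5² = 25 ≡ 3. So 5^2 ≡ 3 (mod 11).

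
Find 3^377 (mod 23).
Using Fermat: 3^{22} ≡ 1 (mod 23). 377 ≡ 3 (mod 22). So 3^{377} ≡ 3^{3} ≡ 4 (mod 23)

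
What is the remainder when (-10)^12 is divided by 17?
Using repeated squaring. (-10) ≡ 7 (mod 17). 12 = 8 + 4 (binary 1100). Repeated squaring mod 17: 7^1 ≡ 7; 7^2 ≡ 7² = 49 ≡ 15; 7^4 ≡ 15² = 225 ≡ 4; 7^8 ≡ 4² = 16 ≡ 16. Multiply: (-10)^12 ≡ 7^8 × 7^4 ≡ 16 × 4 (mod 17): 16 × 4 = 64 ≡ 13. So (-10)^12 ≡ 13 (mod 17).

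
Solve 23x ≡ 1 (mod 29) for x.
24

Using Extended Euclidean Algorithm:
gcd(23, 29) = 1
Bezout coefficients: 23 × -5 + 29 × 4 = 1
So 23 × -5 ≡ 1 (mod 29)
The inverse is -5 mod 29 = 24
Verification: 23 × 24 = 552 = 19 × 29 + 1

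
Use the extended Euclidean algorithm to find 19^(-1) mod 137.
Extended GCD: 19(-36) + 137(5) = 1. So 19^(-1) ≡ 101 ≡ 101 (mod 137). Verify: 19 × 101 = 1919 ≡ 1 (mod 137)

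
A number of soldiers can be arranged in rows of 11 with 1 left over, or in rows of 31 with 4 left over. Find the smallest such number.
M = 11 × 31 = 341. M₁ = 31, y₁ ≡ 5 (mod 11). M₂ = 11, y₂ ≡ 17 (mod 31). k = 1×31×5 + 4×11×17 ≡ 221 (mod 341). The smallest positive such number is 221.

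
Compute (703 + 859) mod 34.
32

(703 + 859) = 1562
1562 mod 34 = 32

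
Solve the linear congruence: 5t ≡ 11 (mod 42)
19

Since gcd(5, 42) = 1 divides 11, a solution exists.
Multiply both sides by the inverse of 5 mod 42:
  5^(-1) mod 42 = 17
  x ≡ 17 × 11 ≡ 187 ≡ 19 (mod 42)
Verification: 5 × 19 = 95 = 2 × 42 + 11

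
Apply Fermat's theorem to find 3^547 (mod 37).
By Fermat: 3^{36} ≡ 1 (mod 37). 547 ≡ 7 (mod 36). So 3^{547} ≡ 3^{7} ≡ 4 (mod 37)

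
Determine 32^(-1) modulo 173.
32^(-1) ≡ 146 (mod 173). Verification: 32 × 146 = 4672 ≡ 1 (mod 173)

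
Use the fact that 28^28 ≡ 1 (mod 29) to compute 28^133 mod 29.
By Fermat: 28^{28} ≡ 1 (mod 29). 133 = 4×28 + 21. So 28^{133} ≡ 28^{21} ≡ 28 (mod 29)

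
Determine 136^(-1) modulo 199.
136^(-1) ≡ 60 (mod 199). Verification: 136 × 60 = 8160 ≡ 1 (mod 199)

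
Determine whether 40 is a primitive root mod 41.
p - 1 = 40 has prime divisors 2, 5. Check 40^(40/q) mod 41 for each: 40^(40/2) = 40^20 ≡ 1, 40^(40/5) = 40^8 ≡ 1 (mod 41). Since 40^20 ≡ 1 (mod 41), the order of 40 divides 20 (in fact the order is 2) ≠ 40, so it is not a primitive root.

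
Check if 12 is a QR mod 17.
By Euler's criterion: 12^{8} ≡ 16 (mod 17). Since this equals -1 (≡ 16), 12 is not a QR.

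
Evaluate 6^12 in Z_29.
Using repeated squaring. 12 = 8 + 4 (binary 1100). Repeated squaring mod 29: 6^1 ≡ 6; 6^2 ≡ 6² = 36 ≡ 7; 6^4 ≡ 7² = 49 ≡ 20; 6^8 ≡ 20² = 400 ≡ 23. Multiply: 6^12 = 6^8 × 6^4 ≡ 23 × 20 (mod 29): 23 × 20 = 460 ≡ 25. So 6^12 ≡ 25 (mod 29).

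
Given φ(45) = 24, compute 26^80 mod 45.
By Euler: 26^{24} ≡ 1 (mod 45) since gcd(26, 45) = 1. 80 = 3×24 + 8. So 26^{80} ≡ 26^{8} ≡ 1 (mod 45)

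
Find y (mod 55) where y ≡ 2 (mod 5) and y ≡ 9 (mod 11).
M = 5 × 11 = 55. M₁ = 11, y₁ ≡ 1 (mod 5). M₂ = 5, y₂ ≡ 9 (mod 11). y = 2×11×1 + 9×5×9 ≡ 42 (mod 55)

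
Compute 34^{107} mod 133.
90

Using successive squaring:
Binary expansion of 107: 1101011
Powers of 34 mod 133 (each is the square of the previous):
  34^1 ≡ 34 (mod 133)
  34^2 ≡ 34² = 1156 ≡ 92 (mod 133)
  34^4 ≡ 92² = 8464 ≡ 85 (mod 133)
  34^8 ≡ 85² = 7225 ≡ 43 (mod 133)
  34^16 ≡ 43² = 1849 ≡ 120 (mod 133)
  34^32 ≡ 120² = 14400 ≡ 36 (mod 133)
  34^64 ≡ 36² = 1296 ≡ 99 (mod 133)
107 = 64 + 32 + 8 + 2 + 1, so 34^107 = 34^64 × 34^32 × 34^8 × 34^2 × 34^1 ≡ 99 × 36 × 43 × 92 × 34 (mod 133)
Multiplying step by step:
  99 × 36 = 3564 ≡ 106 (mod 133)
  106 × 43 = 4558 ≡ 36 (mod 133)
  36 × 92 = 3312 ≡ 120 (mod 133)
  120 × 34 = 4080 ≡ 90 (mod 133)
Result: 34^107 ≡ 90 (mod 133)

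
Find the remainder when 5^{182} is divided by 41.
By Fermat: 5^{40} ≡ 1 (mod 41). 182 = 4×40 + 22. So 5^{182} ≡ 5^{22} ≡ 25 (mod 41)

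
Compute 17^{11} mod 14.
5

Using successive squaring:
Binary expansion of 11: 1011
Powers of 17 mod 14 (each is the square of the previous):
  17^1 ≡ 3 (mod 14)
  17^2 ≡ 3² = 9 ≡ 9 (mod 14)
  17^4 ≡ 9² = 81 ≡ 11 (mod 14)
  17^8 ≡ 11² = 121 ≡ 9 (mod 14)
11 = 8 + 2 + 1, so 17^11 = 17^8 × 17^2 × 17^1 ≡ 9 × 9 × 3 (mod 14)
Multiplying step by step:
  9 × 9 = 81 ≡ 11 (mod 14)
  11 × 3 = 33 ≡ 5 (mod 14)
Result: 17^11 ≡ 5 (mod 14)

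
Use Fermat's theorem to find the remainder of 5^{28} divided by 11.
4

By Fermat's Little Theorem, a^(p-1) ≡ 1 (mod p) for prime p and gcd(a, p) = 1
Here p = 11, so 5^10 ≡ 1 (mod 11)
We can reduce the exponent: 28 mod 10 = 8
So 5^28 ≡ 5^8 (mod 11)
Computing: 5^8 mod 11 = 4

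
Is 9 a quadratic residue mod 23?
By Euler's criterion: 9^{11} ≡ 1 (mod 23). Since this equals 1, 9 is a QR.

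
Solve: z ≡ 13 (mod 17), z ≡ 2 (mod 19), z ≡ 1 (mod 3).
M = 17 × 19 × 3 = 969. M₁ = 57, y₁ ≡ 3 (mod 17). M₂ = 51, y₂ ≡ 3 (mod 19). M₃ = 323, y₃ ≡ 2 (mod 3). z = 13×57×3 + 2×51×3 + 1×323×2 ≡ 268 (mod 969)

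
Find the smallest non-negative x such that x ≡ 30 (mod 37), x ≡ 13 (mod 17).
30

Using the Chinese Remainder Theorem:
M = product of moduli = 629
For equation 1: M_1 = 17, 17 ≡ 17 (mod 37), inverse of 17 mod 37 is 24 (check: 17 × 24 = 408 ≡ 1 (mod 37))
For equation 2: M_2 = 37, 37 ≡ 3 (mod 17), inverse of 37 mod 17 is 6 (check: 3 × 6 = 18 ≡ 1 (mod 17))
Combine: x ≡ Σ r_i×M_i×(M_i⁻¹ mod m_i) = 30×17×24 + 13×37×6 = 12240 + 2886 = 15126
15126 mod 629 = 30
x ≡ 30 (mod 629)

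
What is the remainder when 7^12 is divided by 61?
Using repeated squaring. 12 = 8 + 4 (binary 1100). Repeated squaring mod 61: 7^1 ≡ 7; 7^2 ≡ 7² = 49 ≡ 49; 7^4 ≡ 49² = 2401 ≡ 22; 7^8 ≡ 22² = 484 ≡ 57. Multiply: 7^12 = 7^8 × 7^4 ≡ 57 × 22 (mod 61): 57 × 22 = 1254 ≡ 34. So 7^12 ≡ 34 (mod 61).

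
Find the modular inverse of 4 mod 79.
4^(-1) ≡ 20 (mod 79). Verification: 4 × 20 = 80 ≡ 1 (mod 79)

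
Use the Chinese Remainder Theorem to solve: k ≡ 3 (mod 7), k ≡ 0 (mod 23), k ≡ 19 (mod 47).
2369

Using the Chinese Remainder Theorem:
M = product of moduli = 7567
For equation 1: M_1 = 1081, 1081 ≡ 3 (mod 7), inverse of 1081 mod 7 is 5 (check: 3 × 5 = 15 ≡ 1 (mod 7))
For equation 2: M_2 = 329, 329 ≡ 7 (mod 23), inverse of 329 mod 23 is 10 (check: 7 × 10 = 70 ≡ 1 (mod 23))
For equation 3: M_3 = 161, 161 ≡ 20 (mod 47), inverse of 161 mod 47 is 40 (check: 20 × 40 = 800 ≡ 1 (mod 47))
Combine: k ≡ Σ r_i×M_i×(M_i⁻¹ mod m_i) = 3×1081×5 + 0×329×10 + 19×161×40 = 16215 + 0 + 122360 = 138575
138575 mod 7567 = 2369
k ≡ 2369 (mod 7567)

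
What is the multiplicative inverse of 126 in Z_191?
126^(-1) ≡ 47 (mod 191). Verification: 126 × 47 = 5922 ≡ 1 (mod 191)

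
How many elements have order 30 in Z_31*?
Number of primitive roots mod 31 = φ(30) = 8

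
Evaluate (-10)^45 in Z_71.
Using repeated squaring. (-10) ≡ 61 (mod 71). 45 = 32 + 8 + 4 + 1 (binary 101101). Repeated squaring mod 71: 61^1 ≡ 61; 61^2 ≡ 61² = 3721 ≡ 29; 61^4 ≡ 29² = 841 ≡ 60; 61^8 ≡ 60² = 3600 ≡ 50; 61^16 ≡ 50² = 2500 ≡ 15; 61^32 ≡ 15² = 225 ≡ 12. Multiply: (-10)^45 ≡ 61^32 × 61^8 × 61^4 × 61^1 ≡ 12 × 50 × 60 × 61 (mod 71): 12 × 50 = 600 ≡ 32; 32 × 60 = 1920 ≡ 3; 3 × 61 = 183 ≡ 41. So (-10)^45 ≡ 41 (mod 71).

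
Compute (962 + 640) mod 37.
11

(962 + 640) = 1602
1602 mod 37 = 11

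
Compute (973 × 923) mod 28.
7

(973 × 923) = 898079
898079 mod 28 = 7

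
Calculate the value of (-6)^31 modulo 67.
Using repeated squaring. (-6) ≡ 61 (mod 67). 31 = 16 + 8 + 4 + 2 + 1 (binary 11111). Repeated squaring mod 67: 61^1 ≡ 61; 61^2 ≡ 61² = 3721 ≡ 36; 61^4 ≡ 36² = 1296 ≡ 23; 61^8 ≡ 23² = 529 ≡ 60; 61^16 ≡ 60² = 3600 ≡ 49. Multiply: (-6)^31 ≡ 61^16 × 61^8 × 61^4 × 61^2 × 61^1 ≡ 49 × 60 × 23 × 36 × 61 (mod 67): 49 × 60 = 2940 ≡ 59; 59 × 23 = 1357 ≡ 17; 17 × 36 = 612 ≡ 9; 9 × 61 = 549 ≡ 13. So (-6)^31 ≡ 13 (mod 67).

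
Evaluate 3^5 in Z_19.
5 = 4 + 1 (binary 101). Repeated squaring mod 19: 3^1 ≡ 3; 3^2 ≡ 3² = 9 ≡ 9; 3^4 ≡ 9² = 81 ≡ 5. Multiply: 3^5 = 3^4 × 3^1 ≡ 5 × 3 (mod 19): 5 × 3 = 15 ≡ 15. So 3^5 ≡ 15 (mod 19).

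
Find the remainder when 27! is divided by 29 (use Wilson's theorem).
(28)! = (27)! × (28) ≡ -1 (mod 29). So (27)! ≡ -1 × (28)^(-1) ≡ (-1)×(-1) = 1 (mod 29)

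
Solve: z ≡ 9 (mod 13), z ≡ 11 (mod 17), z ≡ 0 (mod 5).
M = 13 × 17 × 5 = 1105. M₁ = 85, y₁ ≡ 2 (mod 13). M₂ = 65, y₂ ≡ 11 (mod 17). M₃ = 221, y₃ ≡ 1 (mod 5). z = 9×85×2 + 11×65×11 + 0×221×1 ≡ 555 (mod 1105)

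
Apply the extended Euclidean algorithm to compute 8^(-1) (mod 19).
Extended GCD: 8(-7) + 19(3) = 1. So 8^(-1) ≡ 12 ≡ 12 (mod 19). Verify: 8 × 12 = 96 ≡ 1 (mod 19)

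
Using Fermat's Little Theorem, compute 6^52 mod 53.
By Fermat's Little Theorem, 6^{52} ≡ 1 (mod 53) since 53 is prime and gcd(6, 53) = 1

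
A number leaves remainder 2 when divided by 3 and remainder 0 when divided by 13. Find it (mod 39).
M = 3 × 13 = 39. M₁ = 13, y₁ ≡ 1 (mod 3). M₂ = 3, y₂ ≡ 9 (mod 13). z = 2×13×1 + 0×3×9 ≡ 26 (mod 39)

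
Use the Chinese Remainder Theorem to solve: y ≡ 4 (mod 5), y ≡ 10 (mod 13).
M = 5 × 13 = 65. M₁ = 13, y₁ ≡ 2 (mod 5). M₂ = 5, y₂ ≡ 8 (mod 13). y = 4×13×2 + 10×5×8 ≡ 49 (mod 65)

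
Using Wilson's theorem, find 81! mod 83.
(82)! = (81)! × (82) ≡ -1 (mod 83). So (81)! ≡ -1 × (82)^(-1) ≡ (-1)×(-1) = 1 (mod 83)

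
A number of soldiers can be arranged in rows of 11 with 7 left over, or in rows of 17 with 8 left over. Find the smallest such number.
M = 11 × 17 = 187. M₁ = 17, y₁ ≡ 2 (mod 11). M₂ = 11, y₂ ≡ 14 (mod 17). k = 7×17×2 + 8×11×14 ≡ 161 (mod 187). The smallest positive such number is 161.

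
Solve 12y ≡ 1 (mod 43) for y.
12^(-1) ≡ 18 (mod 43). Verification: 12 × 18 = 216 ≡ 1 (mod 43)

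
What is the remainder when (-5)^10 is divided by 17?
(-5) ≡ 12 (mod 17). 10 = 8 + 2 (binary 1010). Repeated squaring mod 17: 12^1 ≡ 12; 12^2 ≡ 12² = 144 ≡ 8; 12^4 ≡ 8² = 64 ≡ 13; 12^8 ≡ 13² = 169 ≡ 16. Multiply: (-5)^10 ≡ 12^8 × 12^2 ≡ 16 × 8 (mod 17): 16 × 8 = 128 ≡ 9. So (-5)^10 ≡ 9 (mod 17).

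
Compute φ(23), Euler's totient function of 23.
22

Prime factorization: 23 = 23
Using the formula φ(n) = n × Π(1 - 1/p) for each prime factor p:
φ(23) = 23 × (1 - 1/23)
φ(23) = 22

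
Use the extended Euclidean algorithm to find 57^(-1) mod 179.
Extended GCD: 57(22) + 179(-7) = 1. So 57^(-1) ≡ 22 ≡ 22 (mod 179). Verify: 57 × 22 = 1254 ≡ 1 (mod 179)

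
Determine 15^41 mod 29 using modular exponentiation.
Using Fermat: 15^{28} ≡ 1 (mod 29). 41 ≡ 13 (mod 28). So 15^{41} ≡ 15^{13} ≡ 27 (mod 29)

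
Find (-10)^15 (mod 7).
Using Fermat: (-10)^{6} ≡ 1 (mod 7). 15 ≡ 3 (mod 6). So (-10)^{15} ≡ (-10)^{3} ≡ 1 (mod 7)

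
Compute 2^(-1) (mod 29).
2^(-1) ≡ 15 (mod 29). Verification: 2 × 15 = 30 ≡ 1 (mod 29)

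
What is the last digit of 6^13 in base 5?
Using Fermat: 6^{4} ≡ 1 (mod 5). 13 ≡ 1 (mod 4). So 6^{13} ≡ 6^{1} ≡ 1 (mod 5)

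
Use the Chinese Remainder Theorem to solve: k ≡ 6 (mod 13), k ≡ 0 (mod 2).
6

Using the Chinese Remainder Theorem:
M = product of moduli = 26
For equation 1: M_1 = 2, 2 ≡ 2 (mod 13), inverse of 2 mod 13 is 7 (check: 2 × 7 = 14 ≡ 1 (mod 13))
For equation 2: M_2 = 13, 13 ≡ 1 (mod 2), inverse of 13 mod 2 is 1 (check: 1 × 1 = 1 ≡ 1 (mod 2))
Combine: k ≡ Σ r_i×M_i×(M_i⁻¹ mod m_i) = 6×2×7 + 0×13×1 = 84 + 0 = 84
84 mod 26 = 6
k ≡ 6 (mod 26)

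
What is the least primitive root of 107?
2

A primitive root g modulo p has order p-1 = 106
Prime divisors of 106: [2, 53]
g is a primitive root iff g^(106/q) ≢ 1 (mod 107) for each prime divisor q
Testing small values:
  g = 2: 2^53 ≡ 106, 2^2 ≡ 4 (mod 107) → none is 1, primitive root!
The smallest primitive root is 2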